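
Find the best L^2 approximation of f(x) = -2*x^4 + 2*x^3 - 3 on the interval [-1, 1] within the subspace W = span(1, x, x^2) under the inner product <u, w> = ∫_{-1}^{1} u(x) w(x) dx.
g(x) = -12*x^2/7 + 6*x/5 - 99/35

The best approximation g ∈ W is the orthogonal projection of f onto W. Writing g = a_0 + a_1 x + a_2 x^2, the coefficients solve the normal equations G · a = b where
  G_{ij} = <φ_i, φ_j> and b_i = <f, φ_i>, with φ_0 = 1, φ_1 = x, φ_2 = x^2.
G =
  [2, 0, 2/3]
  [0, 2/3, 0]
  [2/3, 0, 2/5],
b = (-34/5, 4/5, -18/7).
Solving gives a_0 = -99/35, a_1 = 6/5, a_2 = -12/7, so
  g(x) = -12*x^2/7 + 6*x/5 - 99/35.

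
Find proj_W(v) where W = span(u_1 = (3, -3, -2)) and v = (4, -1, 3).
proj_W(v) = (27/22, -27/22, -9/11)

Set up U = [u_1 | ... | u_1] ∈ R^(3×1). The projector onto W = col(U) is P = U (U^T U)^(-1) U^T.
Compute U^T U =
  [22],
and U^T v = (9).
Solve U^T U · c = U^T v for the coefficients: c = (9/22). The projection is proj_W(v) = U c.
Check: (v - proj_W(v)) · u_1 = 0  (should be 0).
Result: proj_W(v) = (27/22, -27/22, -9/11).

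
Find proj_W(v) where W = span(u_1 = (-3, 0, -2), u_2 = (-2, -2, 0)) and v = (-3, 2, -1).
proj_W(v) = (-37/17, 20/17, -38/17)

Set up U = [u_1 | ... | u_2] ∈ R^(3×2). The projector onto W = col(U) is P = U (U^T U)^(-1) U^T.
Compute U^T U =
  [13, 6]
  [6, 8],
and U^T v = (11, 2).
Solve U^T U · c = U^T v for the coefficients: c = (19/17, -10/17). The projection is proj_W(v) = U c.
Check: (v - proj_W(v)) · u_1 = 0  (should be 0).
Check: (v - proj_W(v)) · u_2 = 0  (should be 0).
Result: proj_W(v) = (-37/17, 20/17, -38/17).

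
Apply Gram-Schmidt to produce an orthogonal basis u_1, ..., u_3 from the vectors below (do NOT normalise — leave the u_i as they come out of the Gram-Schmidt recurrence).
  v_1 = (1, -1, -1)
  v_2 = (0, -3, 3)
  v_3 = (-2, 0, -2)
Orthogonal basis:
  u_1 = (1, -1, -1)
  u_2 = (0, -3, 3)
  u_3 = (-2, -1, -1)

Apply the Gram-Schmidt recurrence
  u_1 = v_1
  u_i = v_i − Σ_{j<i} ((v_i · u_j) / (u_j · u_j)) · u_j.

Step by step this gives:
  u_1 = (1, -1, -1)
  u_2 = (0, -3, 3)
  u_3 = (-2, -1, -1)

Orthogonality check:
  u_2 · u_1 = 0 (should be 0)
  u_3 · u_1 = 0 (should be 0)
  u_3 · u_2 = 0 (should be 0)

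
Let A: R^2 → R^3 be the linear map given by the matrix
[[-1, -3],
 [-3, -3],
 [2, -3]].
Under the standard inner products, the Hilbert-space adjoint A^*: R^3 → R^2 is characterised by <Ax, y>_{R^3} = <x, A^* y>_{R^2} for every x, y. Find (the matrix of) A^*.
A^* = A^T =
[[-1, -3, 2],
 [-3, -3, -3]]

For real matrices with standard dot products, the defining identity <Ax, y> = <x, A^* y> gives (Ax)^T y = x^T (A^*) y, i.e. x^T A^T y = x^T (A^*) y. Since this holds for all x, y, we must have A^* = A^T. Therefore
A^* =
[[-1, -3, 2],
 [-3, -3, -3]].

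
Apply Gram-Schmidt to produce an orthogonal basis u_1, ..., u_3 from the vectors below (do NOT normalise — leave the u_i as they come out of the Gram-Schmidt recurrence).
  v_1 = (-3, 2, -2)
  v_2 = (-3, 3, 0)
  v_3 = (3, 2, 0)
Orthogonal basis:
  u_1 = (-3, 2, -2)
  u_2 = (-6/17, 21/17, 30/17)
  u_3 = (20/9, 20/9, -10/9)

Apply the Gram-Schmidt recurrence
  u_1 = v_1
  u_i = v_i − Σ_{j<i} ((v_i · u_j) / (u_j · u_j)) · u_j.

Step by step this gives:
  u_1 = (-3, 2, -2)
  u_2 = (-6/17, 21/17, 30/17)
  u_3 = (20/9, 20/9, -10/9)

Orthogonality check:
  u_2 · u_1 = 0 (should be 0)
  u_3 · u_1 = 0 (should be 0)
  u_3 · u_2 = 0 (should be 0)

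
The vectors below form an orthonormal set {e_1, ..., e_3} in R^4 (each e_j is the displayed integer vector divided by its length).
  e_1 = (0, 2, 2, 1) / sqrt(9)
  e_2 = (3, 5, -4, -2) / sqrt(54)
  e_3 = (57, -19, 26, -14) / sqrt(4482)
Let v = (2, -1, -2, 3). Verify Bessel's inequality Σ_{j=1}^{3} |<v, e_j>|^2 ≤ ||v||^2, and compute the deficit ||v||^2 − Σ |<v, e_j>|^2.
Σ |<v, e_j>|^2 = 125/83; ||v||^2 = 18; deficit = 1369/83

Write each e_j = u_j / sqrt(<u_j, u_j>) where u_j is the displayed integer vector. Then <v, e_j> = <v, u_j> / sqrt(<u_j, u_j>), so |<v, e_j>|^2 = <v, u_j>^2 / <u_j, u_j>.
Coefficients: <v, e_1> = -3/sqrt(9), <v, e_2> = 3/sqrt(54), <v, e_3> = 39/sqrt(4482).
Square and sum: Σ |<v, e_j>|^2 = 125/83.
Compute ||v||^2 = v·v = 18.
Deficit = 18 − 125/83 = 1369/83 ≥ 0, confirming Bessel's inequality. (The deficit equals ||v − Σ <v,e_j> e_j||^2, the squared distance from v to span{e_j}.)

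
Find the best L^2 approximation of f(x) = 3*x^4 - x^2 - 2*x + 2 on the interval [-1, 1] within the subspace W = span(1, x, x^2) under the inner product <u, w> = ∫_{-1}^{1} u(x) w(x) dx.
g(x) = 11*x^2/7 - 2*x + 61/35

The best approximation g ∈ W is the orthogonal projection of f onto W. Writing g = a_0 + a_1 x + a_2 x^2, the coefficients solve the normal equations G · a = b where
  G_{ij} = <φ_i, φ_j> and b_i = <f, φ_i>, with φ_0 = 1, φ_1 = x, φ_2 = x^2.
G =
  [2, 0, 2/3]
  [0, 2/3, 0]
  [2/3, 0, 2/5],
b = (68/15, -4/3, 188/105).
Solving gives a_0 = 61/35, a_1 = -2, a_2 = 11/7, so
  g(x) = 11*x^2/7 - 2*x + 61/35.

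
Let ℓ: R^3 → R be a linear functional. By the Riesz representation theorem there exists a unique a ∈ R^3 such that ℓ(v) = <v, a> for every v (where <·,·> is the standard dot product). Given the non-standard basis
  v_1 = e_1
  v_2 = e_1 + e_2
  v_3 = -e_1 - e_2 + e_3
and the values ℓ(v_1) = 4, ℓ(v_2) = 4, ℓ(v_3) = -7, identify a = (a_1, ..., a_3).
a = (4, 0, -3)

Write a = (a_1, ..., a_3) in the standard basis. For each basis vector v_i, ℓ(v_i) = <v_i, a> is a linear equation in the a_j's. Collect the n equations into a matrix system V a = ℓ, where row i of V is v_i (expressed in the standard basis). Since V is invertible (lower-triangular with 1s on the diagonal, up to permutation), solve by back-substitution:
  V =
[[1, 0, 0],
 [1, 1, 0],
 [-1, -1, 1]]
  V a = (4, 4, -7)
Solving gives a = (4, 0, -3).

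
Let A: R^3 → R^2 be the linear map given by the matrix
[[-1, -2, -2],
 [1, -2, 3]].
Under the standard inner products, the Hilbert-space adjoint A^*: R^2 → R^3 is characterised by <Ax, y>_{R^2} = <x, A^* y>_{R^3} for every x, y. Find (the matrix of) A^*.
A^* = A^T =
[[-1, 1],
 [-2, -2],
 [-2, 3]]

For real matrices with standard dot products, the defining identity <Ax, y> = <x, A^* y> gives (Ax)^T y = x^T (A^*) y, i.e. x^T A^T y = x^T (A^*) y. Since this holds for all x, y, we must have A^* = A^T. Therefore
A^* =
[[-1, 1],
 [-2, -2],
 [-2, 3]].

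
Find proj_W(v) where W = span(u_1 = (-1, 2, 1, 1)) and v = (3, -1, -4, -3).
proj_W(v) = (12/7, -24/7, -12/7, -12/7)

Set up U = [u_1 | ... | u_1] ∈ R^(4×1). The projector onto W = col(U) is P = U (U^T U)^(-1) U^T.
Compute U^T U =
  [7],
and U^T v = (-12).
Solve U^T U · c = U^T v for the coefficients: c = (-12/7). The projection is proj_W(v) = U c.
Check: (v - proj_W(v)) · u_1 = 0  (should be 0).
Result: proj_W(v) = (12/7, -24/7, -12/7, -12/7).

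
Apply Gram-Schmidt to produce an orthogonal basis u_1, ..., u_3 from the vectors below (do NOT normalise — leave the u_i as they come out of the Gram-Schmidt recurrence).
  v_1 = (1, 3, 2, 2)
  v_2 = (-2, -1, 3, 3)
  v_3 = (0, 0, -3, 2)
Orthogonal basis:
  u_1 = (1, 3, 2, 2)
  u_2 = (-43/18, -13/6, 20/9, 20/9)
  u_3 = (-11/73, 7/73, -185/73, 180/73)

Apply the Gram-Schmidt recurrence
  u_1 = v_1
  u_i = v_i − Σ_{j<i} ((v_i · u_j) / (u_j · u_j)) · u_j.

Step by step this gives:
  u_1 = (1, 3, 2, 2)
  u_2 = (-43/18, -13/6, 20/9, 20/9)
  u_3 = (-11/73, 7/73, -185/73, 180/73)

Orthogonality check:
  u_2 · u_1 = 0 (should be 0)
  u_3 · u_1 = 0 (should be 0)
  u_3 · u_2 = 0 (should be 0)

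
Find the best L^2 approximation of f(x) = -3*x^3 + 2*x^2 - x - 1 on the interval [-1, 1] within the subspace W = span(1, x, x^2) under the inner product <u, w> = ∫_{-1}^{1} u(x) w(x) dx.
g(x) = 2*x^2 - 14*x/5 - 1

The best approximation g ∈ W is the orthogonal projection of f onto W. Writing g = a_0 + a_1 x + a_2 x^2, the coefficients solve the normal equations G · a = b where
  G_{ij} = <φ_i, φ_j> and b_i = <f, φ_i>, with φ_0 = 1, φ_1 = x, φ_2 = x^2.
G =
  [2, 0, 2/3]
  [0, 2/3, 0]
  [2/3, 0, 2/5],
b = (-2/3, -28/15, 2/15).
Solving gives a_0 = -1, a_1 = -14/5, a_2 = 2, so
  g(x) = 2*x^2 - 14*x/5 - 1.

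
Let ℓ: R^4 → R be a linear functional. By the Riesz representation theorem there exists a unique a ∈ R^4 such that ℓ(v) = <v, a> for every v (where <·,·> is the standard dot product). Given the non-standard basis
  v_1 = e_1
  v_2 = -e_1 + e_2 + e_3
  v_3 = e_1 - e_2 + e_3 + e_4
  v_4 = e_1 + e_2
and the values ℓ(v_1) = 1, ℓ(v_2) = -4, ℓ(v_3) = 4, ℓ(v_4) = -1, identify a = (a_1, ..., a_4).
a = (1, -2, -1, 2)

Write a = (a_1, ..., a_4) in the standard basis. For each basis vector v_i, ℓ(v_i) = <v_i, a> is a linear equation in the a_j's. Collect the n equations into a matrix system V a = ℓ, where row i of V is v_i (expressed in the standard basis). Since V is invertible (lower-triangular with 1s on the diagonal, up to permutation), solve by back-substitution:
  V =
[[1, 0, 0, 0],
 [-1, 1, 1, 0],
 [1, -1, 1, 1],
 [1, 1, 0, 0]]
  V a = (1, -4, 4, -1)
Solving gives a = (1, -2, -1, 2).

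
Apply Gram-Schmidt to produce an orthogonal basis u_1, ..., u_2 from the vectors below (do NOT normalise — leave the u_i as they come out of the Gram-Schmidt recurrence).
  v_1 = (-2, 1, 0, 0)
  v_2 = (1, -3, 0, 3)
Orthogonal basis:
  u_1 = (-2, 1, 0, 0)
  u_2 = (-1, -2, 0, 3)

Apply the Gram-Schmidt recurrence
  u_1 = v_1
  u_i = v_i − Σ_{j<i} ((v_i · u_j) / (u_j · u_j)) · u_j.

Step by step this gives:
  u_1 = (-2, 1, 0, 0)
  u_2 = (-1, -2, 0, 3)

Orthogonality check:
  u_2 · u_1 = 0 (should be 0)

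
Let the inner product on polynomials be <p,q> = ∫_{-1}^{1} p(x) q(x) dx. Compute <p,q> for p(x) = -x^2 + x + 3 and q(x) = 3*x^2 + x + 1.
<p,q> = 54/5

Expand the product: p(x)·q(x) = -3*x^4 + 2*x^3 + 9*x^2 + 4*x + 3.
∫_{-1}^{1} of each monomial x^k gives [2/(k+1) if k even, 0 if k odd]. Integrating term-by-term (or equivalently evaluating the antiderivative F(x) = -3*x^5/5 + x^4/2 + 3*x^3 + 2*x^2 + 3*x at the endpoints):
  F(1) − F(−1) = 79/10 − (-29/10) = 54/5.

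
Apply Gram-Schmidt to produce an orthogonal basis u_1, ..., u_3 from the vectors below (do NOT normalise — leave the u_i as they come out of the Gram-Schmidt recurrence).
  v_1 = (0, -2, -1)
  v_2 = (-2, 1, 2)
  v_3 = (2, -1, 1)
Orthogonal basis:
  u_1 = (0, -2, -1)
  u_2 = (-2, -3/5, 6/5)
  u_3 = (36/29, -24/29, 48/29)

Apply the Gram-Schmidt recurrence
  u_1 = v_1
  u_i = v_i − Σ_{j<i} ((v_i · u_j) / (u_j · u_j)) · u_j.

Step by step this gives:
  u_1 = (0, -2, -1)
  u_2 = (-2, -3/5, 6/5)
  u_3 = (36/29, -24/29, 48/29)

Orthogonality check:
  u_2 · u_1 = 0 (should be 0)
  u_3 · u_1 = 0 (should be 0)
  u_3 · u_2 = 0 (should be 0)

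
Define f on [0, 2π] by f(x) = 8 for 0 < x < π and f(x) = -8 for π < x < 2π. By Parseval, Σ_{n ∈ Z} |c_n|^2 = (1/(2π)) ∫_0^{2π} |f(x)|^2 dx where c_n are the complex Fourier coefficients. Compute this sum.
Σ |c_n|^2 = 64

Parseval equates the L^2 energy of f (normalised by 1/(2π)) with the ℓ^2 sum of its Fourier coefficients: (1/(2π)) ∫_0^{2π} |f|^2 = Σ |c_n|^2.
Compute the left side: (1/(2π)) [∫_0^π 8^2 dx + ∫_π^{2π} (-8)^2 dx] = (1/(2π)) · (64π + 64π) = (64 + 64)/2 = 64.
So Σ_{n ∈ Z} |c_n|^2 = 64.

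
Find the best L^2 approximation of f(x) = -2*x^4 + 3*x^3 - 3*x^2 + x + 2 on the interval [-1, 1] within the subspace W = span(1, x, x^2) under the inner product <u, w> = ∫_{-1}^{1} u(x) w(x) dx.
g(x) = -33*x^2/7 + 14*x/5 + 76/35

The best approximation g ∈ W is the orthogonal projection of f onto W. Writing g = a_0 + a_1 x + a_2 x^2, the coefficients solve the normal equations G · a = b where
  G_{ij} = <φ_i, φ_j> and b_i = <f, φ_i>, with φ_0 = 1, φ_1 = x, φ_2 = x^2.
G =
  [2, 0, 2/3]
  [0, 2/3, 0]
  [2/3, 0, 2/5],
b = (6/5, 28/15, -46/105).
Solving gives a_0 = 76/35, a_1 = 14/5, a_2 = -33/7, so
  g(x) = -33*x^2/7 + 14*x/5 + 76/35.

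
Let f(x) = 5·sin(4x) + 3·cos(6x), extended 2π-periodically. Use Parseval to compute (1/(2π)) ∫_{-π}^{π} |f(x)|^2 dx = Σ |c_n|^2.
Σ |c_n|^2 = 17

Expand |f|^2 and use orthogonality of {sin(nx), cos(mx)} on [-π, π]:
  ∫_{-π}^{π} sin(nx)^2 dx = π, ∫ cos(mx)^2 dx = π, and cross terms integrate to 0.
So ∫_{-π}^{π} f(x)^2 dx = 5^2 · π + 3^2 · π = (25 + 9)π.
Divide by 2π: (25 + 9)/2 = 17.
By Parseval, this equals Σ |c_n|^2.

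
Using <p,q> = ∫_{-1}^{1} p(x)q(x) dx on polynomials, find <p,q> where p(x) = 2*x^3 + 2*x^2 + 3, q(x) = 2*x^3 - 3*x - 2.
<p,q> = -1672/105

Expand the product: p(x)·q(x) = 4*x^6 + 4*x^5 - 6*x^4 - 4*x^3 - 4*x^2 - 9*x - 6.
∫_{-1}^{1} of each monomial x^k gives [2/(k+1) if k even, 0 if k odd]. Integrating term-by-term (or equivalently evaluating the antiderivative F(x) = 4*x^7/7 + 2*x^6/3 - 6*x^5/5 - x^4 - 4*x^3/3 - 9*x^2/2 - 6*x at the endpoints):
  F(1) − F(−1) = -2687/210 − (219/70) = -1672/105.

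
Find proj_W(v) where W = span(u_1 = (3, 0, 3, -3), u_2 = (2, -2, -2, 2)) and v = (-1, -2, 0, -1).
proj_W(v) = (0, 0, 0, 0)

Set up U = [u_1 | ... | u_2] ∈ R^(4×2). The projector onto W = col(U) is P = U (U^T U)^(-1) U^T.
Compute U^T U =
  [27, -6]
  [-6, 16],
and U^T v = (0, 0).
Solve U^T U · c = U^T v for the coefficients: c = (0, 0). The projection is proj_W(v) = U c.
Check: (v - proj_W(v)) · u_1 = 0  (should be 0).
Check: (v - proj_W(v)) · u_2 = 0  (should be 0).
Result: proj_W(v) = (0, 0, 0, 0).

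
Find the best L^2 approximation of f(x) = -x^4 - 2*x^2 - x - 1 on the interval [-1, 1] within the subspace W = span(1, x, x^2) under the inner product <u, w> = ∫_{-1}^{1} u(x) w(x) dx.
g(x) = -20*x^2/7 - x - 32/35

The best approximation g ∈ W is the orthogonal projection of f onto W. Writing g = a_0 + a_1 x + a_2 x^2, the coefficients solve the normal equations G · a = b where
  G_{ij} = <φ_i, φ_j> and b_i = <f, φ_i>, with φ_0 = 1, φ_1 = x, φ_2 = x^2.
G =
  [2, 0, 2/3]
  [0, 2/3, 0]
  [2/3, 0, 2/5],
b = (-56/15, -2/3, -184/105).
Solving gives a_0 = -32/35, a_1 = -1, a_2 = -20/7, so
  g(x) = -20*x^2/7 - x - 32/35.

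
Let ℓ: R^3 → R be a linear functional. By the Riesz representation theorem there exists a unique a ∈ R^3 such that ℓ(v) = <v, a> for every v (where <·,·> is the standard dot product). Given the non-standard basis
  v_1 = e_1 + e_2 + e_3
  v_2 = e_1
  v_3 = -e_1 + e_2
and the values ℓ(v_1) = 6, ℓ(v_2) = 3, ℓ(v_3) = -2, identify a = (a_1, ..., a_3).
a = (3, 1, 2)

Write a = (a_1, ..., a_3) in the standard basis. For each basis vector v_i, ℓ(v_i) = <v_i, a> is a linear equation in the a_j's. Collect the n equations into a matrix system V a = ℓ, where row i of V is v_i (expressed in the standard basis). Since V is invertible (lower-triangular with 1s on the diagonal, up to permutation), solve by back-substitution:
  V =
[[1, 1, 1],
 [1, 0, 0],
 [-1, 1, 0]]
  V a = (6, 3, -2)
Solving gives a = (3, 1, 2).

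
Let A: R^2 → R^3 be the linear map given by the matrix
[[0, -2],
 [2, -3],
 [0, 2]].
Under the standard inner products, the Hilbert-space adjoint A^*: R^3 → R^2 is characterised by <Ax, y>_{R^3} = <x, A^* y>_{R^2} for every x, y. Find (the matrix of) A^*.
A^* = A^T =
[[0, 2, 0],
 [-2, -3, 2]]

For real matrices with standard dot products, the defining identity <Ax, y> = <x, A^* y> gives (Ax)^T y = x^T (A^*) y, i.e. x^T A^T y = x^T (A^*) y. Since this holds for all x, y, we must have A^* = A^T. Therefore
A^* =
[[0, 2, 0],
 [-2, -3, 2]].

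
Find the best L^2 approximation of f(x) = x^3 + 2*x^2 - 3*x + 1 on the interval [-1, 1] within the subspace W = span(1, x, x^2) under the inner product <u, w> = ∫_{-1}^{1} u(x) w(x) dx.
g(x) = 2*x^2 - 12*x/5 + 1

The best approximation g ∈ W is the orthogonal projection of f onto W. Writing g = a_0 + a_1 x + a_2 x^2, the coefficients solve the normal equations G · a = b where
  G_{ij} = <φ_i, φ_j> and b_i = <f, φ_i>, with φ_0 = 1, φ_1 = x, φ_2 = x^2.
G =
  [2, 0, 2/3]
  [0, 2/3, 0]
  [2/3, 0, 2/5],
b = (10/3, -8/5, 22/15).
Solving gives a_0 = 1, a_1 = -12/5, a_2 = 2, so
  g(x) = 2*x^2 - 12*x/5 + 1.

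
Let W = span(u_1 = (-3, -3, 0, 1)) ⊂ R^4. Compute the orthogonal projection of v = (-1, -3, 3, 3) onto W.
proj_W(v) = (-45/19, -45/19, 0, 15/19)

Set up U = [u_1 | ... | u_1] ∈ R^(4×1). The projector onto W = col(U) is P = U (U^T U)^(-1) U^T.
Compute U^T U =
  [19],
and U^T v = (15).
Solve U^T U · c = U^T v for the coefficients: c = (15/19). The projection is proj_W(v) = U c.
Check: (v - proj_W(v)) · u_1 = 0  (should be 0).
Result: proj_W(v) = (-45/19, -45/19, 0, 15/19).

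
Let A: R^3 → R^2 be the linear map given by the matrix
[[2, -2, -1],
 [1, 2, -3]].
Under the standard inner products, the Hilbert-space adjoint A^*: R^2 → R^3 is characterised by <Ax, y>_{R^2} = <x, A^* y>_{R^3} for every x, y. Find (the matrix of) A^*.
A^* = A^T =
[[2, 1],
 [-2, 2],
 [-1, -3]]

For real matrices with standard dot products, the defining identity <Ax, y> = <x, A^* y> gives (Ax)^T y = x^T (A^*) y, i.e. x^T A^T y = x^T (A^*) y. Since this holds for all x, y, we must have A^* = A^T. Therefore
A^* =
[[2, 1],
 [-2, 2],
 [-1, -3]].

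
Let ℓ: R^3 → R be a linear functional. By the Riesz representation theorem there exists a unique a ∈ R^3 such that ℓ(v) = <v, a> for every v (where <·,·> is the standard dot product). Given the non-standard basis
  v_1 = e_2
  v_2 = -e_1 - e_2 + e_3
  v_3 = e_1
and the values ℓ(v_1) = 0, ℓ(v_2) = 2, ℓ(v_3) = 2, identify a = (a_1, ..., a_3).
a = (2, 0, 4)

Write a = (a_1, ..., a_3) in the standard basis. For each basis vector v_i, ℓ(v_i) = <v_i, a> is a linear equation in the a_j's. Collect the n equations into a matrix system V a = ℓ, where row i of V is v_i (expressed in the standard basis). Since V is invertible (lower-triangular with 1s on the diagonal, up to permutation), solve by back-substitution:
  V =
[[0, 1, 0],
 [-1, -1, 1],
 [1, 0, 0]]
  V a = (0, 2, 2)
Solving gives a = (2, 0, 4).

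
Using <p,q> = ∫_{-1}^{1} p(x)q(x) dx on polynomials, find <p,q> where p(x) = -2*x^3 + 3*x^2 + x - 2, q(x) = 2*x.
<p,q> = -4/15

Expand the product: p(x)·q(x) = -4*x^4 + 6*x^3 + 2*x^2 - 4*x.
∫_{-1}^{1} of each monomial x^k gives [2/(k+1) if k even, 0 if k odd]. Integrating term-by-term (or equivalently evaluating the antiderivative F(x) = -4*x^5/5 + 3*x^4/2 + 2*x^3/3 - 2*x^2 at the endpoints):
  F(1) − F(−1) = -19/30 − (-11/30) = -4/15.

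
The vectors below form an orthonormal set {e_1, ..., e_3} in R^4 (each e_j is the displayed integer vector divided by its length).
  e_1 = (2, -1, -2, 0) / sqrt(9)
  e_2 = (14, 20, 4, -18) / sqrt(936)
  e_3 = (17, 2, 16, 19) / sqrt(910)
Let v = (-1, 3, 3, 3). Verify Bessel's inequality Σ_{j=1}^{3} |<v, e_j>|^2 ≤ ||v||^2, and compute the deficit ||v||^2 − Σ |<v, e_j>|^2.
Σ |<v, e_j>|^2 = 811/35; ||v||^2 = 28; deficit = 169/35

Write each e_j = u_j / sqrt(<u_j, u_j>) where u_j is the displayed integer vector. Then <v, e_j> = <v, u_j> / sqrt(<u_j, u_j>), so |<v, e_j>|^2 = <v, u_j>^2 / <u_j, u_j>.
Coefficients: <v, e_1> = -11/sqrt(9), <v, e_2> = 4/sqrt(936), <v, e_3> = 94/sqrt(910).
Square and sum: Σ |<v, e_j>|^2 = 811/35.
Compute ||v||^2 = v·v = 28.
Deficit = 28 − 811/35 = 169/35 ≥ 0, confirming Bessel's inequality. (The deficit equals ||v − Σ <v,e_j> e_j||^2, the squared distance from v to span{e_j}.)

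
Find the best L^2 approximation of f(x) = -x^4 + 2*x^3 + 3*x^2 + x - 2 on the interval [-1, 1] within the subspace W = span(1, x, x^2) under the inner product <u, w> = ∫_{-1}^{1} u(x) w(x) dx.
g(x) = 15*x^2/7 + 11*x/5 - 67/35

The best approximation g ∈ W is the orthogonal projection of f onto W. Writing g = a_0 + a_1 x + a_2 x^2, the coefficients solve the normal equations G · a = b where
  G_{ij} = <φ_i, φ_j> and b_i = <f, φ_i>, with φ_0 = 1, φ_1 = x, φ_2 = x^2.
G =
  [2, 0, 2/3]
  [0, 2/3, 0]
  [2/3, 0, 2/5],
b = (-12/5, 22/15, -44/105).
Solving gives a_0 = -67/35, a_1 = 11/5, a_2 = 15/7, so
  g(x) = 15*x^2/7 + 11*x/5 - 67/35.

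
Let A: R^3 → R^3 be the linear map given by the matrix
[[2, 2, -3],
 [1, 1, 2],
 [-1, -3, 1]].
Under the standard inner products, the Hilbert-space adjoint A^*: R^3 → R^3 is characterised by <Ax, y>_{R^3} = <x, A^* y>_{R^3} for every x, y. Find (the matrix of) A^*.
A^* = A^T =
[[2, 1, -1],
 [2, 1, -3],
 [-3, 2, 1]]

For real matrices with standard dot products, the defining identity <Ax, y> = <x, A^* y> gives (Ax)^T y = x^T (A^*) y, i.e. x^T A^T y = x^T (A^*) y. Since this holds for all x, y, we must have A^* = A^T. Therefore
A^* =
[[2, 1, -1],
 [2, 1, -3],
 [-3, 2, 1]].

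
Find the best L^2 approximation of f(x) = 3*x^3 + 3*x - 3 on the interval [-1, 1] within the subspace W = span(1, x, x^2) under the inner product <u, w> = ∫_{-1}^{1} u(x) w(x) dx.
g(x) = 24*x/5 - 3

The best approximation g ∈ W is the orthogonal projection of f onto W. Writing g = a_0 + a_1 x + a_2 x^2, the coefficients solve the normal equations G · a = b where
  G_{ij} = <φ_i, φ_j> and b_i = <f, φ_i>, with φ_0 = 1, φ_1 = x, φ_2 = x^2.
G =
  [2, 0, 2/3]
  [0, 2/3, 0]
  [2/3, 0, 2/5],
b = (-6, 16/5, -2).
Solving gives a_0 = -3, a_1 = 24/5, a_2 = 0, so
  g(x) = 24*x/5 - 3.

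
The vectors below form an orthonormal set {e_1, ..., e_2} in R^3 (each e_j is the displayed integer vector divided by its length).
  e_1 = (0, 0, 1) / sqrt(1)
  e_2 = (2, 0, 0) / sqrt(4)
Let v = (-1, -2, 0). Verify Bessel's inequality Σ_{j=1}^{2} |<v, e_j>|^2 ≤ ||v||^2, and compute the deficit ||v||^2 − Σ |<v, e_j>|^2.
Σ |<v, e_j>|^2 = 1; ||v||^2 = 5; deficit = 4

Write each e_j = u_j / sqrt(<u_j, u_j>) where u_j is the displayed integer vector. Then <v, e_j> = <v, u_j> / sqrt(<u_j, u_j>), so |<v, e_j>|^2 = <v, u_j>^2 / <u_j, u_j>.
Coefficients: <v, e_1> = 0/sqrt(1), <v, e_2> = -2/sqrt(4).
Square and sum: Σ |<v, e_j>|^2 = 1.
Compute ||v||^2 = v·v = 5.
Deficit = 5 − 1 = 4 ≥ 0, confirming Bessel's inequality. (The deficit equals ||v − Σ <v,e_j> e_j||^2, the squared distance from v to span{e_j}.)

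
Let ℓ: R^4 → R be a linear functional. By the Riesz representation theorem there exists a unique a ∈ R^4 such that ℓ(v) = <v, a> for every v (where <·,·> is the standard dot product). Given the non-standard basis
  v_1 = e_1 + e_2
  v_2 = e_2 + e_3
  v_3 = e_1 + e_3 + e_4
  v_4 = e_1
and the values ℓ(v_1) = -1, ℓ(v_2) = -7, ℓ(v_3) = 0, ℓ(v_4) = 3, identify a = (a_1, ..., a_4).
a = (3, -4, -3, 0)

Write a = (a_1, ..., a_4) in the standard basis. For each basis vector v_i, ℓ(v_i) = <v_i, a> is a linear equation in the a_j's. Collect the n equations into a matrix system V a = ℓ, where row i of V is v_i (expressed in the standard basis). Since V is invertible (lower-triangular with 1s on the diagonal, up to permutation), solve by back-substitution:
  V =
[[1, 1, 0, 0],
 [0, 1, 1, 0],
 [1, 0, 1, 1],
 [1, 0, 0, 0]]
  V a = (-1, -7, 0, 3)
Solving gives a = (3, -4, -3, 0).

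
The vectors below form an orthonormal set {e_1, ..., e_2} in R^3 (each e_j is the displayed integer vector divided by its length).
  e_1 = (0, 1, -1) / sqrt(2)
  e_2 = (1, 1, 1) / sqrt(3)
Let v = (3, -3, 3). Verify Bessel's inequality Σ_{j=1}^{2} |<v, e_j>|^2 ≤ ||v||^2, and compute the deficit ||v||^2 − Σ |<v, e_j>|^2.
Σ |<v, e_j>|^2 = 21; ||v||^2 = 27; deficit = 6

Write each e_j = u_j / sqrt(<u_j, u_j>) where u_j is the displayed integer vector. Then <v, e_j> = <v, u_j> / sqrt(<u_j, u_j>), so |<v, e_j>|^2 = <v, u_j>^2 / <u_j, u_j>.
Coefficients: <v, e_1> = -6/sqrt(2), <v, e_2> = 3/sqrt(3).
Square and sum: Σ |<v, e_j>|^2 = 21.
Compute ||v||^2 = v·v = 27.
Deficit = 27 − 21 = 6 ≥ 0, confirming Bessel's inequality. (The deficit equals ||v − Σ <v,e_j> e_j||^2, the squared distance from v to span{e_j}.)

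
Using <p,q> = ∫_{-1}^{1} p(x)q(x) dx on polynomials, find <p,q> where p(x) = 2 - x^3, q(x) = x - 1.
<p,q> = -22/5

Expand the product: p(x)·q(x) = -x^4 + x^3 + 2*x - 2.
∫_{-1}^{1} of each monomial x^k gives [2/(k+1) if k even, 0 if k odd]. Integrating term-by-term (or equivalently evaluating the antiderivative F(x) = -x^5/5 + x^4/4 + x^2 - 2*x at the endpoints):
  F(1) − F(−1) = -19/20 − (69/20) = -22/5.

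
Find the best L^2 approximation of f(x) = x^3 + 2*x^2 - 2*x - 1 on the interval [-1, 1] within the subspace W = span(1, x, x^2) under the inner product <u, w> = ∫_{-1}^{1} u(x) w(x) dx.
g(x) = 2*x^2 - 7*x/5 - 1

The best approximation g ∈ W is the orthogonal projection of f onto W. Writing g = a_0 + a_1 x + a_2 x^2, the coefficients solve the normal equations G · a = b where
  G_{ij} = <φ_i, φ_j> and b_i = <f, φ_i>, with φ_0 = 1, φ_1 = x, φ_2 = x^2.
G =
  [2, 0, 2/3]
  [0, 2/3, 0]
  [2/3, 0, 2/5],
b = (-2/3, -14/15, 2/15).
Solving gives a_0 = -1, a_1 = -7/5, a_2 = 2, so
  g(x) = 2*x^2 - 7*x/5 - 1.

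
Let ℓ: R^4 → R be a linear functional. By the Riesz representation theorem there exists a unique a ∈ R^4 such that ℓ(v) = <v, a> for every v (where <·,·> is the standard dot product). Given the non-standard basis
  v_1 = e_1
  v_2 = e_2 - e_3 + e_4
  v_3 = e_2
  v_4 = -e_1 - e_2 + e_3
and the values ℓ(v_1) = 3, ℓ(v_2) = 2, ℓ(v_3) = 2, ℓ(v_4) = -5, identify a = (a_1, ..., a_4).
a = (3, 2, 0, 0)

Write a = (a_1, ..., a_4) in the standard basis. For each basis vector v_i, ℓ(v_i) = <v_i, a> is a linear equation in the a_j's. Collect the n equations into a matrix system V a = ℓ, where row i of V is v_i (expressed in the standard basis). Since V is invertible (lower-triangular with 1s on the diagonal, up to permutation), solve by back-substitution:
  V =
[[1, 0, 0, 0],
 [0, 1, -1, 1],
 [0, 1, 0, 0],
 [-1, -1, 1, 0]]
  V a = (3, 2, 2, -5)
Solving gives a = (3, 2, 0, 0).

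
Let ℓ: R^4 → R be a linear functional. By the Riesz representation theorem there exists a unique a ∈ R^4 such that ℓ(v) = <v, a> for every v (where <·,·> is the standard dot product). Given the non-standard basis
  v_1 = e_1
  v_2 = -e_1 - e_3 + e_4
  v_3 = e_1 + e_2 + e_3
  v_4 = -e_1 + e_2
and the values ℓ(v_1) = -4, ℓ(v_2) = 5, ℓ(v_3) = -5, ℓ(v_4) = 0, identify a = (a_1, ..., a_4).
a = (-4, -4, 3, 4)

Write a = (a_1, ..., a_4) in the standard basis. For each basis vector v_i, ℓ(v_i) = <v_i, a> is a linear equation in the a_j's. Collect the n equations into a matrix system V a = ℓ, where row i of V is v_i (expressed in the standard basis). Since V is invertible (lower-triangular with 1s on the diagonal, up to permutation), solve by back-substitution:
  V =
[[1, 0, 0, 0],
 [-1, 0, -1, 1],
 [1, 1, 1, 0],
 [-1, 1, 0, 0]]
  V a = (-4, 5, -5, 0)
Solving gives a = (-4, -4, 3, 4).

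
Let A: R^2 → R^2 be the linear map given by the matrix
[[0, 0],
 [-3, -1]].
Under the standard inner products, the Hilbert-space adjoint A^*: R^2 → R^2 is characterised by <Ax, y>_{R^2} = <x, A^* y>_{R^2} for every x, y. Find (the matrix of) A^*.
A^* = A^T =
[[0, -3],
 [0, -1]]

For real matrices with standard dot products, the defining identity <Ax, y> = <x, A^* y> gives (Ax)^T y = x^T (A^*) y, i.e. x^T A^T y = x^T (A^*) y. Since this holds for all x, y, we must have A^* = A^T. Therefore
A^* =
[[0, -3],
 [0, -1]].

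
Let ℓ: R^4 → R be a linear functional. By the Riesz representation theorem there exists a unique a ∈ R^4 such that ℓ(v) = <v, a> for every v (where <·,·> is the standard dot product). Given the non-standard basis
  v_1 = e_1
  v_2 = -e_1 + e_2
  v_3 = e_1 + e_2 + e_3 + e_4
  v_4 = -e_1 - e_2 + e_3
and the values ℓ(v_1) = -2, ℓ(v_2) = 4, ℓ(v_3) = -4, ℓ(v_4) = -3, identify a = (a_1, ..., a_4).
a = (-2, 2, -3, -1)

Write a = (a_1, ..., a_4) in the standard basis. For each basis vector v_i, ℓ(v_i) = <v_i, a> is a linear equation in the a_j's. Collect the n equations into a matrix system V a = ℓ, where row i of V is v_i (expressed in the standard basis). Since V is invertible (lower-triangular with 1s on the diagonal, up to permutation), solve by back-substitution:
  V =
[[1, 0, 0, 0],
 [-1, 1, 0, 0],
 [1, 1, 1, 1],
 [-1, -1, 1, 0]]
  V a = (-2, 4, -4, -3)
Solving gives a = (-2, 2, -3, -1).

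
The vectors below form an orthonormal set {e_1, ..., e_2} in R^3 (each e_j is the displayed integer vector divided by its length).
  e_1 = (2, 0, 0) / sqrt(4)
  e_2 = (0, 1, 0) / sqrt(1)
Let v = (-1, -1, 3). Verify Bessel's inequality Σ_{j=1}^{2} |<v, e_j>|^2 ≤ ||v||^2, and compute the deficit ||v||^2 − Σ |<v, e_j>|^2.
Σ |<v, e_j>|^2 = 2; ||v||^2 = 11; deficit = 9

Write each e_j = u_j / sqrt(<u_j, u_j>) where u_j is the displayed integer vector. Then <v, e_j> = <v, u_j> / sqrt(<u_j, u_j>), so |<v, e_j>|^2 = <v, u_j>^2 / <u_j, u_j>.
Coefficients: <v, e_1> = -2/sqrt(4), <v, e_2> = -1/sqrt(1).
Square and sum: Σ |<v, e_j>|^2 = 2.
Compute ||v||^2 = v·v = 11.
Deficit = 11 − 2 = 9 ≥ 0, confirming Bessel's inequality. (The deficit equals ||v − Σ <v,e_j> e_j||^2, the squared distance from v to span{e_j}.)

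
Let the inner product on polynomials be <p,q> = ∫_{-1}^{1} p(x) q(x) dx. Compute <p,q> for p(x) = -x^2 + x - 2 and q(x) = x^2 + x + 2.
<p,q> = -52/5

Expand the product: p(x)·q(x) = -x^4 - 3*x^2 - 4.
∫_{-1}^{1} of each monomial x^k gives [2/(k+1) if k even, 0 if k odd]. Integrating term-by-term (or equivalently evaluating the antiderivative F(x) = -x^5/5 - x^3 - 4*x at the endpoints):
  F(1) − F(−1) = -26/5 − (26/5) = -52/5.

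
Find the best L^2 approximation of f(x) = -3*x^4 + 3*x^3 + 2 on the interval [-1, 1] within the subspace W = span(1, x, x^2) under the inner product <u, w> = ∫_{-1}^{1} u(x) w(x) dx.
g(x) = -18*x^2/7 + 9*x/5 + 79/35

The best approximation g ∈ W is the orthogonal projection of f onto W. Writing g = a_0 + a_1 x + a_2 x^2, the coefficients solve the normal equations G · a = b where
  G_{ij} = <φ_i, φ_j> and b_i = <f, φ_i>, with φ_0 = 1, φ_1 = x, φ_2 = x^2.
G =
  [2, 0, 2/3]
  [0, 2/3, 0]
  [2/3, 0, 2/5],
b = (14/5, 6/5, 10/21).
Solving gives a_0 = 79/35, a_1 = 9/5, a_2 = -18/7, so
  g(x) = -18*x^2/7 + 9*x/5 + 79/35.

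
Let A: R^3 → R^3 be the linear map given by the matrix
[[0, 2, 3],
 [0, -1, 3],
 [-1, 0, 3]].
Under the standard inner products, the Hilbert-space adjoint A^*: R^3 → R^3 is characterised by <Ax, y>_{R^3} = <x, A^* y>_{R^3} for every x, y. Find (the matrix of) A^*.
A^* = A^T =
[[0, 0, -1],
 [2, -1, 0],
 [3, 3, 3]]

For real matrices with standard dot products, the defining identity <Ax, y> = <x, A^* y> gives (Ax)^T y = x^T (A^*) y, i.e. x^T A^T y = x^T (A^*) y. Since this holds for all x, y, we must have A^* = A^T. Therefore
A^* =
[[0, 0, -1],
 [2, -1, 0],
 [3, 3, 3]].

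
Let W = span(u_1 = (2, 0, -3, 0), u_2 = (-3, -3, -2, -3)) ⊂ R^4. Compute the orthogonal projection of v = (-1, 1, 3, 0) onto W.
proj_W(v) = (-448/403, 18/31, 1179/403, 18/31)

Set up U = [u_1 | ... | u_2] ∈ R^(4×2). The projector onto W = col(U) is P = U (U^T U)^(-1) U^T.
Compute U^T U =
  [13, 0]
  [0, 31],
and U^T v = (-11, -6).
Solve U^T U · c = U^T v for the coefficients: c = (-11/13, -6/31). The projection is proj_W(v) = U c.
Check: (v - proj_W(v)) · u_1 = 0  (should be 0).
Check: (v - proj_W(v)) · u_2 = 0  (should be 0).
Result: proj_W(v) = (-448/403, 18/31, 1179/403, 18/31).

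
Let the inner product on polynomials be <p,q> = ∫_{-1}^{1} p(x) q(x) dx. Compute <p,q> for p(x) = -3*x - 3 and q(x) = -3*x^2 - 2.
<p,q> = 18

Expand the product: p(x)·q(x) = 9*x^3 + 9*x^2 + 6*x + 6.
∫_{-1}^{1} of each monomial x^k gives [2/(k+1) if k even, 0 if k odd]. Integrating term-by-term (or equivalently evaluating the antiderivative F(x) = 9*x^4/4 + 3*x^3 + 3*x^2 + 6*x at the endpoints):
  F(1) − F(−1) = 57/4 − (-15/4) = 18.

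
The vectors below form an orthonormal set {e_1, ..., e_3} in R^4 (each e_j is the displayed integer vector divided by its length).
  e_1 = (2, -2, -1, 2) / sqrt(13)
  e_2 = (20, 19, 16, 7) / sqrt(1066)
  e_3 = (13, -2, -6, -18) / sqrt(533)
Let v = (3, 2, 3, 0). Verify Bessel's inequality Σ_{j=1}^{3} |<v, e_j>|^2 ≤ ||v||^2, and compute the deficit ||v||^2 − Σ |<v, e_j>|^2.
Σ |<v, e_j>|^2 = 268/13; ||v||^2 = 22; deficit = 18/13

Write each e_j = u_j / sqrt(<u_j, u_j>) where u_j is the displayed integer vector. Then <v, e_j> = <v, u_j> / sqrt(<u_j, u_j>), so |<v, e_j>|^2 = <v, u_j>^2 / <u_j, u_j>.
Coefficients: <v, e_1> = -1/sqrt(13), <v, e_2> = 146/sqrt(1066), <v, e_3> = 17/sqrt(533).
Square and sum: Σ |<v, e_j>|^2 = 268/13.
Compute ||v||^2 = v·v = 22.
Deficit = 22 − 268/13 = 18/13 ≥ 0, confirming Bessel's inequality. (The deficit equals ||v − Σ <v,e_j> e_j||^2, the squared distance from v to span{e_j}.)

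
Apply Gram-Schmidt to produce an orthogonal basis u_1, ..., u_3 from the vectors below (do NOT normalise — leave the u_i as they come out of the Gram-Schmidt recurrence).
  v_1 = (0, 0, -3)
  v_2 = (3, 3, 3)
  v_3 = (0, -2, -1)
Orthogonal basis:
  u_1 = (0, 0, -3)
  u_2 = (3, 3, 0)
  u_3 = (1, -1, 0)

Apply the Gram-Schmidt recurrence
  u_1 = v_1
  u_i = v_i − Σ_{j<i} ((v_i · u_j) / (u_j · u_j)) · u_j.

Step by step this gives:
  u_1 = (0, 0, -3)
  u_2 = (3, 3, 0)
  u_3 = (1, -1, 0)

Orthogonality check:
  u_2 · u_1 = 0 (should be 0)
  u_3 · u_1 = 0 (should be 0)
  u_3 · u_2 = 0 (should be 0)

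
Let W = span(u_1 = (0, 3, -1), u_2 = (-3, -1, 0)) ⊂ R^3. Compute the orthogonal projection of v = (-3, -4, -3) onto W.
proj_W(v) = (-309/91, -256/91, 51/91)

Set up U = [u_1 | ... | u_2] ∈ R^(3×2). The projector onto W = col(U) is P = U (U^T U)^(-1) U^T.
Compute U^T U =
  [10, -3]
  [-3, 10],
and U^T v = (-9, 13).
Solve U^T U · c = U^T v for the coefficients: c = (-51/91, 103/91). The projection is proj_W(v) = U c.
Check: (v - proj_W(v)) · u_1 = 0  (should be 0).
Check: (v - proj_W(v)) · u_2 = 0  (should be 0).
Result: proj_W(v) = (-309/91, -256/91, 51/91).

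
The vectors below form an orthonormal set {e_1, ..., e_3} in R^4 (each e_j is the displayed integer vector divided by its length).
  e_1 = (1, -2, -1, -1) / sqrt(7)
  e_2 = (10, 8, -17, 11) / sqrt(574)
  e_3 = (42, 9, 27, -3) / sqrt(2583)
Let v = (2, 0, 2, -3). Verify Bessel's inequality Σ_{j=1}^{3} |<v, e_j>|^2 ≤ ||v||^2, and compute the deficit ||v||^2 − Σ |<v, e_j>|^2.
Σ |<v, e_j>|^2 = 27/2; ||v||^2 = 17; deficit = 7/2

Write each e_j = u_j / sqrt(<u_j, u_j>) where u_j is the displayed integer vector. Then <v, e_j> = <v, u_j> / sqrt(<u_j, u_j>), so |<v, e_j>|^2 = <v, u_j>^2 / <u_j, u_j>.
Coefficients: <v, e_1> = 3/sqrt(7), <v, e_2> = -47/sqrt(574), <v, e_3> = 147/sqrt(2583).
Square and sum: Σ |<v, e_j>|^2 = 27/2.
Compute ||v||^2 = v·v = 17.
Deficit = 17 − 27/2 = 7/2 ≥ 0, confirming Bessel's inequality. (The deficit equals ||v − Σ <v,e_j> e_j||^2, the squared distance from v to span{e_j}.)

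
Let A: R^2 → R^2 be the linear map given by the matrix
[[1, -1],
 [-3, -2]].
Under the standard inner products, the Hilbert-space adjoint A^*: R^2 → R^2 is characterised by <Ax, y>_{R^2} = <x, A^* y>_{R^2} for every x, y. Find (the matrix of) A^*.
A^* = A^T =
[[1, -3],
 [-1, -2]]

For real matrices with standard dot products, the defining identity <Ax, y> = <x, A^* y> gives (Ax)^T y = x^T (A^*) y, i.e. x^T A^T y = x^T (A^*) y. Since this holds for all x, y, we must have A^* = A^T. Therefore
A^* =
[[1, -3],
 [-1, -2]].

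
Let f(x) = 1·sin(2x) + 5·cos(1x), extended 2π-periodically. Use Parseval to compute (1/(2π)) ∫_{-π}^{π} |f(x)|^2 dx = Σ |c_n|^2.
Σ |c_n|^2 = 13

Expand |f|^2 and use orthogonality of {sin(nx), cos(mx)} on [-π, π]:
  ∫_{-π}^{π} sin(nx)^2 dx = π, ∫ cos(mx)^2 dx = π, and cross terms integrate to 0.
So ∫_{-π}^{π} f(x)^2 dx = 1^2 · π + 5^2 · π = (1 + 25)π.
Divide by 2π: (1 + 25)/2 = 13.
By Parseval, this equals Σ |c_n|^2.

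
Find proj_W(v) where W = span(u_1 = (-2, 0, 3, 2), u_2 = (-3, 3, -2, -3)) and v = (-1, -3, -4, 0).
proj_W(v) = (674/491, -78/491, -842/491, -518/491)

Set up U = [u_1 | ... | u_2] ∈ R^(4×2). The projector onto W = col(U) is P = U (U^T U)^(-1) U^T.
Compute U^T U =
  [17, -6]
  [-6, 31],
and U^T v = (-10, 2).
Solve U^T U · c = U^T v for the coefficients: c = (-298/491, -26/491). The projection is proj_W(v) = U c.
Check: (v - proj_W(v)) · u_1 = 0  (should be 0).
Check: (v - proj_W(v)) · u_2 = 0  (should be 0).
Result: proj_W(v) = (674/491, -78/491, -842/491, -518/491).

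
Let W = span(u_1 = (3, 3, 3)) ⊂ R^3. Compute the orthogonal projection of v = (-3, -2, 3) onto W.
proj_W(v) = (-2/3, -2/3, -2/3)

Set up U = [u_1 | ... | u_1] ∈ R^(3×1). The projector onto W = col(U) is P = U (U^T U)^(-1) U^T.
Compute U^T U =
  [27],
and U^T v = (-6).
Solve U^T U · c = U^T v for the coefficients: c = (-2/9). The projection is proj_W(v) = U c.
Check: (v - proj_W(v)) · u_1 = 0  (should be 0).
Result: proj_W(v) = (-2/3, -2/3, -2/3).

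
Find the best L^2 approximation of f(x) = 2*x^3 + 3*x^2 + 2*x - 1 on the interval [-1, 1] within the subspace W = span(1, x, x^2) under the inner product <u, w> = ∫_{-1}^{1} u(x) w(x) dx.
g(x) = 3*x^2 + 16*x/5 - 1

The best approximation g ∈ W is the orthogonal projection of f onto W. Writing g = a_0 + a_1 x + a_2 x^2, the coefficients solve the normal equations G · a = b where
  G_{ij} = <φ_i, φ_j> and b_i = <f, φ_i>, with φ_0 = 1, φ_1 = x, φ_2 = x^2.
G =
  [2, 0, 2/3]
  [0, 2/3, 0]
  [2/3, 0, 2/5],
b = (0, 32/15, 8/15).
Solving gives a_0 = -1, a_1 = 16/5, a_2 = 3, so
  g(x) = 3*x^2 + 16*x/5 - 1.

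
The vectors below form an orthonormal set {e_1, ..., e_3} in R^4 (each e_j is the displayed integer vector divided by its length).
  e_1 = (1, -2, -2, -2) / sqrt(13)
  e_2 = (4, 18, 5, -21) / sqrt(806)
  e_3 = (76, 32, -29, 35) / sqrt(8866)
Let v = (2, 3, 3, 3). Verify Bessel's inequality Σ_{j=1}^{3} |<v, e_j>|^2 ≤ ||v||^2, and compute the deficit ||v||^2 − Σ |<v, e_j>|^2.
Σ |<v, e_j>|^2 = 4194304000000000000000000000000*2**(3/7)*21**(16/21)*5**(5/21)/3017483272728926080802046786609; ||v||^2 = 31; deficit = 441/143

Write each e_j = u_j / sqrt(<u_j, u_j>) where u_j is the displayed integer vector. Then <v, e_j> = <v, u_j> / sqrt(<u_j, u_j>), so |<v, e_j>|^2 = <v, u_j>^2 / <u_j, u_j>.
Coefficients: <v, e_1> = -16/sqrt(13), <v, e_2> = 14/sqrt(806), <v, e_3> = 266/sqrt(8866).
Square and sum: Σ |<v, e_j>|^2 = 4194304000000000000000000000000*2**(3/7)*21**(16/21)*5**(5/21)/3017483272728926080802046786609.
Compute ||v||^2 = v·v = 31.
Deficit = 31 − 4194304000000000000000000000000*2**(3/7)*21**(16/21)*5**(5/21)/3017483272728926080802046786609 = 441/143 ≥ 0, confirming Bessel's inequality. (The deficit equals ||v − Σ <v,e_j> e_j||^2, the squared distance from v to span{e_j}.)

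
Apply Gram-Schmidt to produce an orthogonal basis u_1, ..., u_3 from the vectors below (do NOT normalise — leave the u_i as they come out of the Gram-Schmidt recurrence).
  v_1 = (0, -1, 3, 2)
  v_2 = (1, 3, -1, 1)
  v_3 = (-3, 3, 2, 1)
Orthogonal basis:
  u_1 = (0, -1, 3, 2)
  u_2 = (1, 19/7, -1/7, 11/7)
  u_3 = (-273/76, 7/4, 77/76, -49/76)

Apply the Gram-Schmidt recurrence
  u_1 = v_1
  u_i = v_i − Σ_{j<i} ((v_i · u_j) / (u_j · u_j)) · u_j.

Step by step this gives:
  u_1 = (0, -1, 3, 2)
  u_2 = (1, 19/7, -1/7, 11/7)
  u_3 = (-273/76, 7/4, 77/76, -49/76)

Orthogonality check:
  u_2 · u_1 = 0 (should be 0)
  u_3 · u_1 = 0 (should be 0)
  u_3 · u_2 = 0 (should be 0)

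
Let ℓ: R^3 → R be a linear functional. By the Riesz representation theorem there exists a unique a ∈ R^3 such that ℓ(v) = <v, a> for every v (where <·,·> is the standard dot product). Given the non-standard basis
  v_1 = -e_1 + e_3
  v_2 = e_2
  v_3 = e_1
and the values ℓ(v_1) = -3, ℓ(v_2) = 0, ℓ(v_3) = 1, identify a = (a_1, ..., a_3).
a = (1, 0, -2)

Write a = (a_1, ..., a_3) in the standard basis. For each basis vector v_i, ℓ(v_i) = <v_i, a> is a linear equation in the a_j's. Collect the n equations into a matrix system V a = ℓ, where row i of V is v_i (expressed in the standard basis). Since V is invertible (lower-triangular with 1s on the diagonal, up to permutation), solve by back-substitution:
  V =
[[-1, 0, 1],
 [0, 1, 0],
 [1, 0, 0]]
  V a = (-3, 0, 1)
Solving gives a = (1, 0, -2).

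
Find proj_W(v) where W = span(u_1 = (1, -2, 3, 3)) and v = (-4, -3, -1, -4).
proj_W(v) = (-13/23, 26/23, -39/23, -39/23)

Set up U = [u_1 | ... | u_1] ∈ R^(4×1). The projector onto W = col(U) is P = U (U^T U)^(-1) U^T.
Compute U^T U =
  [23],
and U^T v = (-13).
Solve U^T U · c = U^T v for the coefficients: c = (-13/23). The projection is proj_W(v) = U c.
Check: (v - proj_W(v)) · u_1 = 0  (should be 0).
Result: proj_W(v) = (-13/23, 26/23, -39/23, -39/23).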